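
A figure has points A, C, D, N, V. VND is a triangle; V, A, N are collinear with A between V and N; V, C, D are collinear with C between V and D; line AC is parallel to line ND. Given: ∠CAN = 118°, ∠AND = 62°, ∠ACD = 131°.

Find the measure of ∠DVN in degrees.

1. ∠CAV = 62°  [linear pair at A on VN]
2. ∠ACV = 49°  [linear pair at C on VD]
3. ∠AVC = 69°  [△VAC]
4. ∠DVN = 69°  [A on VN, C on VD]

∠DVN = 69°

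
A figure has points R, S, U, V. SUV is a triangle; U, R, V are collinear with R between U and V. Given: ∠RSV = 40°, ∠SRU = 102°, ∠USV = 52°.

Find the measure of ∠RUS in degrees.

∠RUS = 66°

1. ∠SRV = 78°  [linear pair at R on UV]
2. ∠RVS = 62°  [△SRV]
3. ∠SVU = 62°  [R on ray VU]
4. ∠SUV = 66°  [△SUV]
5. ∠RUS = 66°  [R on ray UV]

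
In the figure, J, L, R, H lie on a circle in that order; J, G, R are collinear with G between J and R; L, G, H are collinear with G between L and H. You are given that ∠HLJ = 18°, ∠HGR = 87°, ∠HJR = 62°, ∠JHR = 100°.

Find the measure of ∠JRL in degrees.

1. ∠JGL = 87°  [vertical angles at G]
2. ∠HLR = 62°  [same arc RH]
3. ∠LGR = 93°  [linear pair at G on JR]
4. ∠JRL = 25°  [△LGR]

∠JRL = 25°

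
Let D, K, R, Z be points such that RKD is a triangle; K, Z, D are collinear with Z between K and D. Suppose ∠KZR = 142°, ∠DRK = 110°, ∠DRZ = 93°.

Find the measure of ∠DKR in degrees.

∠DKR = 21°

1. ∠DZR = 38°  [linear pair at Z on KD]
2. ∠RDZ = 49°  [△RZD]
3. ∠KDR = 49°  [Z on ray DK]
4. ∠DKR = 21°  [△RKD]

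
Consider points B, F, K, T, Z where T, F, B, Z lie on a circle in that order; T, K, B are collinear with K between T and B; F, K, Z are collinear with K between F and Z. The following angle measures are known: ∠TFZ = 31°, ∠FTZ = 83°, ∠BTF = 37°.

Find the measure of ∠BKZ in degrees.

1. ∠TBZ = 31°  [same arc TZ]
2. ∠BZF = 37°  [same arc FB]
3. ∠BKZ = 112°  [△BKZ]

∠BKZ = 112°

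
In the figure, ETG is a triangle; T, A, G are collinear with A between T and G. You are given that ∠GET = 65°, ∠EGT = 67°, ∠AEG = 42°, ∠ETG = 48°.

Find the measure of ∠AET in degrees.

∠AET = 23°

1. ∠AGE = 67°  [A on ray GT]
2. ∠EAG = 71°  [△EAG]
3. ∠ATE = 48°  [A on ray TG]
4. ∠EAT = 109°  [linear pair at A on TG]
5. ∠AET = 23°  [△ETA]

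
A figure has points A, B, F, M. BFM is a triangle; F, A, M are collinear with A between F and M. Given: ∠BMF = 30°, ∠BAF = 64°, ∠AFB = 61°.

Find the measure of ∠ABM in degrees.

1. ∠AMB = 30°  [A on ray MF]
2. ∠BAM = 116°  [linear pair at A on FM]
3. ∠ABM = 34°  [△BAM]

∠ABM = 34°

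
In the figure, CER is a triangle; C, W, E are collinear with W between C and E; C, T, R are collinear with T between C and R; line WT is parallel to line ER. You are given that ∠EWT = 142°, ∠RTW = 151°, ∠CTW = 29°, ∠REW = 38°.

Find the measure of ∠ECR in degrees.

∠ECR = 113°

1. ∠CWT = 38°  [linear pair at W on CE]
2. ∠TCW = 113°  [△CWT]
3. ∠ECR = 113°  [W on CE, T on CR]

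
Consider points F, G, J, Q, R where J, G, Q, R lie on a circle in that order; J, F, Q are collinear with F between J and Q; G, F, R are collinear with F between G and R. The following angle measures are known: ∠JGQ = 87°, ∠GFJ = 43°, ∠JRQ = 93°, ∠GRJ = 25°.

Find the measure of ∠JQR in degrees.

1. ∠QFR = 43°  [vertical angles at F]
2. ∠JFR = 137°  [linear pair at F on JQ]
3. ∠QJR = 18°  [△JFR]
4. ∠JQR = 69°  [△JQR]

∠JQR = 69°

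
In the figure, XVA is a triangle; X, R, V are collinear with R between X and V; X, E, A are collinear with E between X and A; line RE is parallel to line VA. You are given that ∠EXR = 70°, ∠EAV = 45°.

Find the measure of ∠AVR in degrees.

∠AVR = 65°

1. ∠AXV = 70°  [R on XV, E on XA]
2. ∠VAX = 45°  [E on ray AX]
3. ∠AVX = 65°  [△XVA]
4. ∠AVR = 65°  [R on ray VX]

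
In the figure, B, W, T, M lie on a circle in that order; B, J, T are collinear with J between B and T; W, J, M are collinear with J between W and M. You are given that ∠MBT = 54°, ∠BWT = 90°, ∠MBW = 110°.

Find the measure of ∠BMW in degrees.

∠BMW = 34°

1. ∠BMT = 90°  [cyclic BWTM, opposite ∠W+∠M]
2. ∠BTM = 36°  [△BTM]
3. ∠BWM = 36°  [same arc BM]
4. ∠BMW = 34°  [△BWM]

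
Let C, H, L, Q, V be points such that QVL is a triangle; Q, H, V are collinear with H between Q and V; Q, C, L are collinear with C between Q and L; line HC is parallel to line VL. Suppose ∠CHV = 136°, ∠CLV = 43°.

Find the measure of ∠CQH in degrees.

∠CQH = 93°

1. ∠CHQ = 44°  [linear pair at H on QV]
2. ∠QLV = 43°  [C on ray LQ]
3. ∠LVQ = 44°  [HC∥VL, corresponding at H]
4. ∠LQV = 93°  [△QVL]
5. ∠CQH = 93°  [H on QV, C on QL]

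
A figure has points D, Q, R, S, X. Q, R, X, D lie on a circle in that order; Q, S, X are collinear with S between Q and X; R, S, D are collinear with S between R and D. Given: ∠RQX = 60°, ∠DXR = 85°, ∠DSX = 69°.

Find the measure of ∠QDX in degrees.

∠QDX = 94°

1. ∠RDX = 60°  [same arc RX]
2. ∠DRX = 35°  [△RXD]
3. ∠DXQ = 51°  [△XSD]
4. ∠DQX = 35°  [same arc XD]
5. ∠QDX = 94°  [△QXD]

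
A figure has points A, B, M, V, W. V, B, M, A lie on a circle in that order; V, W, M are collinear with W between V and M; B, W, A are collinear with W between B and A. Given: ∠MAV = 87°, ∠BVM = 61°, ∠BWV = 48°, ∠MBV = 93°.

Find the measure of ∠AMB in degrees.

1. ∠BAM = 61°  [same arc BM]
2. ∠BMV = 26°  [△VBM]
3. ∠BWM = 132°  [linear pair at W on VM]
4. ∠ABM = 22°  [△BWM]
5. ∠AMB = 97°  [△BMA]

∠AMB = 97°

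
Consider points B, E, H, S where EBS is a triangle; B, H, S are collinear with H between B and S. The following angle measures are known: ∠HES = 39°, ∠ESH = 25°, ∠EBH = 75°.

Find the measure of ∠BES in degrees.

1. ∠BSE = 25°  [H on ray SB]
2. ∠EBS = 75°  [H on ray BS]
3. ∠BES = 80°  [△EBS]

∠BES = 80°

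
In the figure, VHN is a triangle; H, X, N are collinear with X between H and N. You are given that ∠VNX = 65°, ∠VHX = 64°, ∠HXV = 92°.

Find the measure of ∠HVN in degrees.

∠HVN = 51°

1. ∠HNV = 65°  [X on ray NH]
2. ∠NHV = 64°  [X on ray HN]
3. ∠HVN = 51°  [△VHN]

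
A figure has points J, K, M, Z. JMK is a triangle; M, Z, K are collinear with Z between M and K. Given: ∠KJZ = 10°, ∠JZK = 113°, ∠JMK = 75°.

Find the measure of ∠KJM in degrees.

1. ∠JKZ = 57°  [△JZK]
2. ∠JKM = 57°  [Z on ray KM]
3. ∠KJM = 48°  [△JMK]

∠KJM = 48°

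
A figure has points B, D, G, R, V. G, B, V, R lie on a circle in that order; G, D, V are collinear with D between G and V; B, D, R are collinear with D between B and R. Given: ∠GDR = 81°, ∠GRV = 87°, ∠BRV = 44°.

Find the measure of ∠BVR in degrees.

∠BVR = 80°

1. ∠BDV = 81°  [vertical angles at D]
2. ∠GBV = 93°  [cyclic GBVR, opposite ∠B+∠R]
3. ∠BGV = 44°  [same arc BV]
4. ∠BVG = 43°  [△GBV]
5. ∠RBV = 56°  [△BDV]
6. ∠BVR = 80°  [△BVR]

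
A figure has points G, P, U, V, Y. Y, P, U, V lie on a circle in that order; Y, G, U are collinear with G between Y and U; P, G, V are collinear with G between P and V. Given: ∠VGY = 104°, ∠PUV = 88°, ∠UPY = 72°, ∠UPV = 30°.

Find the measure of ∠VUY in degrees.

∠VUY = 42°

1. ∠UGV = 76°  [linear pair at G on YU]
2. ∠PVU = 62°  [△PUV]
3. ∠VUY = 42°  [△UGV]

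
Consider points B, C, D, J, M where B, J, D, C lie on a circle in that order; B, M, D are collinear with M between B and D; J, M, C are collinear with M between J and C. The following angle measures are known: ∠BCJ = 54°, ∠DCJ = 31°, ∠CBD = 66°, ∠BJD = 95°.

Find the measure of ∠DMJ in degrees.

1. ∠BDJ = 54°  [same arc BJ]
2. ∠CJD = 66°  [same arc DC]
3. ∠DMJ = 60°  [△JMD]

∠DMJ = 60°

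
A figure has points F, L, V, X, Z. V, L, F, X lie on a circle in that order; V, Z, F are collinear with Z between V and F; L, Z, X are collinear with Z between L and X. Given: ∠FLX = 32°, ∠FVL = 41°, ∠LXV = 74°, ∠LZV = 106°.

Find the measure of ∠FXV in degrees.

1. ∠FVX = 32°  [same arc FX]
2. ∠FXL = 41°  [same arc LF]
3. ∠FZX = 106°  [vertical angles at Z]
4. ∠VFX = 33°  [△FZX]
5. ∠FXV = 115°  [△VFX]

∠FXV = 115°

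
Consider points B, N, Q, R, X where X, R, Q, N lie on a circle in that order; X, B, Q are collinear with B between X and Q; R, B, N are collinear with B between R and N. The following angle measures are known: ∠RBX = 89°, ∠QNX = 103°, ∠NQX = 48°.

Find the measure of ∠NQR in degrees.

∠NQR = 108°

1. ∠NBQ = 89°  [vertical angles at B]
2. ∠NXQ = 29°  [△XQN]
3. ∠QNR = 43°  [△QBN]
4. ∠NRQ = 29°  [same arc QN]
5. ∠NQR = 108°  [△RQN]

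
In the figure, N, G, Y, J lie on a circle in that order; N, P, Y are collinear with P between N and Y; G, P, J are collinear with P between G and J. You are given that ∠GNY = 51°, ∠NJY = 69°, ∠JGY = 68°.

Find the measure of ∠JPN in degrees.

∠JPN = 94°

1. ∠NGY = 111°  [cyclic NGYJ, opposite ∠G+∠J]
2. ∠JNY = 68°  [same arc YJ]
3. ∠GYN = 18°  [△NGY]
4. ∠GJN = 18°  [same arc NG]
5. ∠JPN = 94°  [△NPJ]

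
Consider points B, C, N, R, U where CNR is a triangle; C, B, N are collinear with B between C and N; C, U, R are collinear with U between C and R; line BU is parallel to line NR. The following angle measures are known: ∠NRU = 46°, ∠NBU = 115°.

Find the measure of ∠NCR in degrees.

∠NCR = 69°

1. ∠CRN = 46°  [U on ray RC]
2. ∠CBU = 65°  [linear pair at B on CN]
3. ∠BUC = 46°  [BU∥NR, corresponding at U]
4. ∠BCU = 69°  [△CBU]
5. ∠NCR = 69°  [B on CN, U on CR]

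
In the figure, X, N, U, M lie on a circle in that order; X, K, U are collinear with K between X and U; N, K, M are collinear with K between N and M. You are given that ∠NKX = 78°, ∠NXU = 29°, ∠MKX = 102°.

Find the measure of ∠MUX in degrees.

∠MUX = 73°

1. ∠MKU = 78°  [vertical angles at K]
2. ∠NMU = 29°  [same arc NU]
3. ∠MUX = 73°  [△UKM]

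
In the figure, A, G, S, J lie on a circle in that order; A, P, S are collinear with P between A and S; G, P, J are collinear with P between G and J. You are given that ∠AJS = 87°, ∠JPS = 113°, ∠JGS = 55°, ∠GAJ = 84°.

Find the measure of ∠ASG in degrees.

∠ASG = 58°

1. ∠APG = 113°  [vertical angles at P]
2. ∠GPS = 67°  [linear pair at P on AS]
3. ∠ASG = 58°  [△GPS]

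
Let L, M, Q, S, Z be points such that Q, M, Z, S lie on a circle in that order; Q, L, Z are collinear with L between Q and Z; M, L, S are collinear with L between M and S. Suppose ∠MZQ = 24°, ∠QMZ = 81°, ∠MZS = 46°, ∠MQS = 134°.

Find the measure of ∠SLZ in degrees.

1. ∠MSQ = 24°  [same arc QM]
2. ∠MQZ = 75°  [△QMZ]
3. ∠QMS = 22°  [△QMS]
4. ∠MSZ = 75°  [same arc MZ]
5. ∠QZS = 22°  [same arc QS]
6. ∠SLZ = 83°  [△ZLS]

∠SLZ = 83°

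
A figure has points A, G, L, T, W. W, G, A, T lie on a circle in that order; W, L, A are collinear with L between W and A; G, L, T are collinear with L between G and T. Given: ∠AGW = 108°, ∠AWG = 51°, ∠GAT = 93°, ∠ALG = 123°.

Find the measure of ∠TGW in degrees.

∠TGW = 72°

1. ∠GAW = 21°  [△WGA]
2. ∠GWT = 87°  [cyclic WGAT, opposite ∠W+∠A]
3. ∠GTW = 21°  [same arc WG]
4. ∠TGW = 72°  [△WGT]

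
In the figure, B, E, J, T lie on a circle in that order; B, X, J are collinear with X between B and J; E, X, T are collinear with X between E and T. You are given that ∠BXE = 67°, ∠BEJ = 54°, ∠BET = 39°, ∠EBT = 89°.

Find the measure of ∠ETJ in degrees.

1. ∠JXT = 67°  [vertical angles at X]
2. ∠BJT = 39°  [same arc BT]
3. ∠ETJ = 74°  [△JXT]

∠ETJ = 74°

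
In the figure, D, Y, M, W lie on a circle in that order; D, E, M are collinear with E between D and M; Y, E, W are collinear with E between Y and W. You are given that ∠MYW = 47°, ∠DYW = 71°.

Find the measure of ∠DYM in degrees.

1. ∠MDW = 47°  [same arc MW]
2. ∠DMW = 71°  [same arc DW]
3. ∠DWM = 62°  [△DMW]
4. ∠DYM = 118°  [cyclic DYMW, opposite ∠Y+∠W]

∠DYM = 118°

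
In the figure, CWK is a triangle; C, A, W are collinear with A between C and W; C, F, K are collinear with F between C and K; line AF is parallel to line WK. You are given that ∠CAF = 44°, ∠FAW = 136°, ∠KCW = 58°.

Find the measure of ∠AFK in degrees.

1. ∠CWK = 44°  [AF∥WK, corresponding at A]
2. ∠CKW = 78°  [△CWK]
3. ∠AFC = 78°  [AF∥WK, corresponding at F]
4. ∠AFK = 102°  [linear pair at F on CK]

∠AFK = 102°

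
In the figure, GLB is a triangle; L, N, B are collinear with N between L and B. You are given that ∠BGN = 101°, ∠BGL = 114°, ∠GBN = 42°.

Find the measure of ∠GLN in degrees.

∠GLN = 24°

1. ∠GBL = 42°  [N on ray BL]
2. ∠BLG = 24°  [△GLB]
3. ∠GLN = 24°  [N on ray LB]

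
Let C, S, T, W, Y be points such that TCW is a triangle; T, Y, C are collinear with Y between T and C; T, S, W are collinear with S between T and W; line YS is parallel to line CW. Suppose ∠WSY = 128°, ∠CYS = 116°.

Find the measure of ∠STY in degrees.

∠STY = 64°

1. ∠TSY = 52°  [linear pair at S on TW]
2. ∠SYT = 64°  [linear pair at Y on TC]
3. ∠STY = 64°  [△TYS]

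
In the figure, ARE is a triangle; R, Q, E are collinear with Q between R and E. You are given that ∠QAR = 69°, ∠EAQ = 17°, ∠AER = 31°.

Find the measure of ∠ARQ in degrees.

1. ∠AEQ = 31°  [Q on ray ER]
2. ∠AQE = 132°  [△AQE]
3. ∠AQR = 48°  [linear pair at Q on RE]
4. ∠ARQ = 63°  [△ARQ]

∠ARQ = 63°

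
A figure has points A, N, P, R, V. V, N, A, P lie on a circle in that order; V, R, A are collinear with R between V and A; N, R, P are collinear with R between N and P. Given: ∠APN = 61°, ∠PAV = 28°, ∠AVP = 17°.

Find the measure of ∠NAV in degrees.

1. ∠AVN = 61°  [same arc NA]
2. ∠APV = 135°  [△VAP]
3. ∠ANV = 45°  [cyclic VNAP, opposite ∠N+∠P]
4. ∠NAV = 74°  [△VNA]

∠NAV = 74°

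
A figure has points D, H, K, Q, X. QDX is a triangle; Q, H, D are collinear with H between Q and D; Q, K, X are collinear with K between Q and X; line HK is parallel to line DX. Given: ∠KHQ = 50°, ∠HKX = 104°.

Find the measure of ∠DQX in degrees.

∠DQX = 54°

1. ∠HKQ = 76°  [linear pair at K on QX]
2. ∠HQK = 54°  [△QHK]
3. ∠DQX = 54°  [H on QD, K on QX]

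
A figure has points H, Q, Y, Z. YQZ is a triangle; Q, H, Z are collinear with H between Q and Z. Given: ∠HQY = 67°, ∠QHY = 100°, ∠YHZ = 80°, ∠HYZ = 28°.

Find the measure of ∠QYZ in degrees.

∠QYZ = 41°

1. ∠YQZ = 67°  [H on ray QZ]
2. ∠HZY = 72°  [△YHZ]
3. ∠QZY = 72°  [H on ray ZQ]
4. ∠QYZ = 41°  [△YQZ]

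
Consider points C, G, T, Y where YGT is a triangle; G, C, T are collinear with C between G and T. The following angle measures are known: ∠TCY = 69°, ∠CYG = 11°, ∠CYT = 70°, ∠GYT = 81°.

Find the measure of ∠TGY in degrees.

1. ∠GCY = 111°  [linear pair at C on GT]
2. ∠CGY = 58°  [△YGC]
3. ∠TGY = 58°  [C on ray GT]

∠TGY = 58°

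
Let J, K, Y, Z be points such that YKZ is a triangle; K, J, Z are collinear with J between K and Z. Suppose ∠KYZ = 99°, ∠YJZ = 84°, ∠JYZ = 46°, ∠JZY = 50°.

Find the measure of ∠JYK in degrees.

1. ∠KJY = 96°  [linear pair at J on KZ]
2. ∠KZY = 50°  [J on ray ZK]
3. ∠YKZ = 31°  [△YKZ]
4. ∠JKY = 31°  [J on ray KZ]
5. ∠JYK = 53°  [△YKJ]

∠JYK = 53°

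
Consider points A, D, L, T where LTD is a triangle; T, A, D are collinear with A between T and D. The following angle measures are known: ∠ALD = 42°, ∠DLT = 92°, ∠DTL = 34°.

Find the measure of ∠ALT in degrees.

1. ∠LDT = 54°  [△LTD]
2. ∠ATL = 34°  [A on ray TD]
3. ∠ADL = 54°  [A on ray DT]
4. ∠DAL = 84°  [△LAD]
5. ∠LAT = 96°  [linear pair at A on TD]
6. ∠ALT = 50°  [△LTA]

∠ALT = 50°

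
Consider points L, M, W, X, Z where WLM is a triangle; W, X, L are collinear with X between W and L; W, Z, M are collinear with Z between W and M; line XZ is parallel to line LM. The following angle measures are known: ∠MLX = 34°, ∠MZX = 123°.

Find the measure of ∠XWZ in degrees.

1. ∠MLW = 34°  [X on ray LW]
2. ∠WZX = 57°  [linear pair at Z on WM]
3. ∠WXZ = 34°  [XZ∥LM, corresponding at X]
4. ∠XWZ = 89°  [△WXZ]

∠XWZ = 89°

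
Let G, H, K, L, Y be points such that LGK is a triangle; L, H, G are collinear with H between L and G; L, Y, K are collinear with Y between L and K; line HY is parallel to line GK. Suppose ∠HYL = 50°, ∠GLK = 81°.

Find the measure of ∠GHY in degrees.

∠GHY = 131°

1. ∠GKL = 50°  [HY∥GK, corresponding at Y]
2. ∠KGL = 49°  [△LGK]
3. ∠LHY = 49°  [HY∥GK, corresponding at H]
4. ∠GHY = 131°  [linear pair at H on LG]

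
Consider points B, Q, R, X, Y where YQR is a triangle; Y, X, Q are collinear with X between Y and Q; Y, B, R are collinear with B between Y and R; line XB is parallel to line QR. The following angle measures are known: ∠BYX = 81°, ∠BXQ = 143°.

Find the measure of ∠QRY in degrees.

1. ∠BXY = 37°  [linear pair at X on YQ]
2. ∠XBY = 62°  [△YXB]
3. ∠QRY = 62°  [XB∥QR, corresponding at B]

∠QRY = 62°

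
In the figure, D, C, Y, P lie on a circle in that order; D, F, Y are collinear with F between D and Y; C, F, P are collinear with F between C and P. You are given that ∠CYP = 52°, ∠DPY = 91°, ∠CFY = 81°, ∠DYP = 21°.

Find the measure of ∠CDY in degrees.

1. ∠CFD = 99°  [linear pair at F on DY]
2. ∠DCP = 21°  [same arc DP]
3. ∠CDY = 60°  [△DFC]

∠CDY = 60°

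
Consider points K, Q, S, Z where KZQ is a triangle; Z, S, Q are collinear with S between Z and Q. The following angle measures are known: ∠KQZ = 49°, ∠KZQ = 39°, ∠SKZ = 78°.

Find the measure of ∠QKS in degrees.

∠QKS = 14°

1. ∠KQS = 49°  [S on ray QZ]
2. ∠KZS = 39°  [S on ray ZQ]
3. ∠KSZ = 63°  [△KZS]
4. ∠KSQ = 117°  [linear pair at S on ZQ]
5. ∠QKS = 14°  [△KSQ]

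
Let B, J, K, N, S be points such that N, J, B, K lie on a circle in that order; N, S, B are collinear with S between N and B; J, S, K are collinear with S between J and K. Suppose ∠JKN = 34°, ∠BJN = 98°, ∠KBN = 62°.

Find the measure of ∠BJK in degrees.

∠BJK = 36°

1. ∠BKN = 82°  [cyclic NJBK, opposite ∠J+∠K]
2. ∠BNK = 36°  [△NBK]
3. ∠BJK = 36°  [same arc BK]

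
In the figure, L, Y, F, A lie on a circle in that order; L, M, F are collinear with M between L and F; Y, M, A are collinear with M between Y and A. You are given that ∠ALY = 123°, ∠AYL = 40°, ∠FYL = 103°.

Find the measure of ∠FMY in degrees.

1. ∠LAY = 17°  [△LYA]
2. ∠AFL = 40°  [same arc LA]
3. ∠FAL = 77°  [cyclic LYFA, opposite ∠Y+∠A]
4. ∠LFY = 17°  [same arc LY]
5. ∠ALF = 63°  [△LFA]
6. ∠AYF = 63°  [same arc FA]
7. ∠FMY = 100°  [△YMF]

∠FMY = 100°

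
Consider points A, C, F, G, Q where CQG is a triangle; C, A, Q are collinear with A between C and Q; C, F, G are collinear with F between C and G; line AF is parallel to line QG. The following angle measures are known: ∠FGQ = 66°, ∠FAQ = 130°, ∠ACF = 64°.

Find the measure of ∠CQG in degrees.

1. ∠CGQ = 66°  [F on ray GC]
2. ∠GCQ = 64°  [A on CQ, F on CG]
3. ∠CQG = 50°  [△CQG]

∠CQG = 50°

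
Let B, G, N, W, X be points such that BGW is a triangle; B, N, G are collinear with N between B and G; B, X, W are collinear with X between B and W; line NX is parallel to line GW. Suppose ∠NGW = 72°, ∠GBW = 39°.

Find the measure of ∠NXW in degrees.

∠NXW = 111°

1. ∠BGW = 72°  [N on ray GB]
2. ∠BWG = 69°  [△BGW]
3. ∠BXN = 69°  [NX∥GW, corresponding at X]
4. ∠NXW = 111°  [linear pair at X on BW]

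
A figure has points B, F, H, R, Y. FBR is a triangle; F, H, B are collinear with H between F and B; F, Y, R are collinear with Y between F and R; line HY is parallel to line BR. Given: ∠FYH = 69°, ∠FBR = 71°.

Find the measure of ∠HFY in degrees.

1. ∠BRF = 69°  [HY∥BR, corresponding at Y]
2. ∠BFR = 40°  [△FBR]
3. ∠HFY = 40°  [H on FB, Y on FR]

∠HFY = 40°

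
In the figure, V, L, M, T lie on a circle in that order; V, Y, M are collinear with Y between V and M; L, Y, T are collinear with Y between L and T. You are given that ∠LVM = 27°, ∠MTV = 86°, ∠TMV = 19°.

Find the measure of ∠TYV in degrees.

∠TYV = 46°

1. ∠LTM = 27°  [same arc LM]
2. ∠MYT = 134°  [△MYT]
3. ∠TYV = 46°  [linear pair at Y on VM]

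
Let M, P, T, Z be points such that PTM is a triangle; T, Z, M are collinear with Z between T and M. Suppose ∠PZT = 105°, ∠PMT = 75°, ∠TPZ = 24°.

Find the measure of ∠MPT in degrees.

∠MPT = 54°

1. ∠PTZ = 51°  [△PTZ]
2. ∠MTP = 51°  [Z on ray TM]
3. ∠MPT = 54°  [△PTM]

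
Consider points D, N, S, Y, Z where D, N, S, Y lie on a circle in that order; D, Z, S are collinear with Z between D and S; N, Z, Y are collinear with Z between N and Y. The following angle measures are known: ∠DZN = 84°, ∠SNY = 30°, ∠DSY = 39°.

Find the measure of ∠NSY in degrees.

∠NSY = 93°

1. ∠SZY = 84°  [vertical angles at Z]
2. ∠NYS = 57°  [△SZY]
3. ∠NSY = 93°  [△NSY]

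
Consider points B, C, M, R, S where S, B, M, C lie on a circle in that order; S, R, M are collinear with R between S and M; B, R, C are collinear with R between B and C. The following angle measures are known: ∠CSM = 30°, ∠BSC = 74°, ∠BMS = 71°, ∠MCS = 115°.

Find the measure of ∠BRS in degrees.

∠BRS = 101°

1. ∠CBM = 30°  [same arc MC]
2. ∠BRM = 79°  [△BRM]
3. ∠BRS = 101°  [linear pair at R on SM]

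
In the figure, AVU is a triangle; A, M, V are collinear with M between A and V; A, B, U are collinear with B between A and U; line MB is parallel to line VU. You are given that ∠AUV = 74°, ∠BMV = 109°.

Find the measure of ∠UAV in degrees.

1. ∠ABM = 74°  [MB∥VU, corresponding at B]
2. ∠AMB = 71°  [linear pair at M on AV]
3. ∠BAM = 35°  [△AMB]
4. ∠UAV = 35°  [M on AV, B on AU]

∠UAV = 35°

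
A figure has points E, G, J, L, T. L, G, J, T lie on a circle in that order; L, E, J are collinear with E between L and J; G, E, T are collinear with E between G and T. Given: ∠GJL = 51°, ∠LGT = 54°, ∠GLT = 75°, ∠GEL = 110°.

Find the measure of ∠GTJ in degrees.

∠GTJ = 16°

1. ∠LJT = 54°  [same arc LT]
2. ∠JET = 110°  [vertical angles at E]
3. ∠GTJ = 16°  [△JET]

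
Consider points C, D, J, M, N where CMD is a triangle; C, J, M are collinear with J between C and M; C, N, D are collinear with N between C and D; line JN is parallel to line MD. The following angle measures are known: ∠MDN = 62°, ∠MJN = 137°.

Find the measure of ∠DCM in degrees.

1. ∠CDM = 62°  [N on ray DC]
2. ∠CJN = 43°  [linear pair at J on CM]
3. ∠CNJ = 62°  [JN∥MD, corresponding at N]
4. ∠JCN = 75°  [△CJN]
5. ∠DCM = 75°  [J on CM, N on CD]

∠DCM = 75°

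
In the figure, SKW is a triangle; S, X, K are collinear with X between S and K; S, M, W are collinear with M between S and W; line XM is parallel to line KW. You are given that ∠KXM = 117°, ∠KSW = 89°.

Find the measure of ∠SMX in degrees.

1. ∠MXS = 63°  [linear pair at X on SK]
2. ∠MSX = 89°  [X on SK, M on SW]
3. ∠SMX = 28°  [△SXM]

∠SMX = 28°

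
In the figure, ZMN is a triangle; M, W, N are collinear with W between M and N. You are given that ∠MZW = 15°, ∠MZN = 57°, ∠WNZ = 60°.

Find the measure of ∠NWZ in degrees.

∠NWZ = 78°

1. ∠MNZ = 60°  [W on ray NM]
2. ∠NMZ = 63°  [△ZMN]
3. ∠WMZ = 63°  [W on ray MN]
4. ∠MWZ = 102°  [△ZMW]
5. ∠NWZ = 78°  [linear pair at W on MN]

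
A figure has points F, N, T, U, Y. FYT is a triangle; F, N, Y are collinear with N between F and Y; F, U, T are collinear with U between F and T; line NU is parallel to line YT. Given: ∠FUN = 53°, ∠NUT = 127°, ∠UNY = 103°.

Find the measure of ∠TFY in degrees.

∠TFY = 50°

1. ∠FNU = 77°  [linear pair at N on FY]
2. ∠NFU = 50°  [△FNU]
3. ∠TFY = 50°  [N on FY, U on FT]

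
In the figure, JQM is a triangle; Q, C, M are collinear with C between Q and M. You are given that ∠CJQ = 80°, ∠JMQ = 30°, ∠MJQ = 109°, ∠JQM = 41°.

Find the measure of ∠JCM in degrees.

∠JCM = 121°

1. ∠CQJ = 41°  [C on ray QM]
2. ∠JCQ = 59°  [△JQC]
3. ∠JCM = 121°  [linear pair at C on QM]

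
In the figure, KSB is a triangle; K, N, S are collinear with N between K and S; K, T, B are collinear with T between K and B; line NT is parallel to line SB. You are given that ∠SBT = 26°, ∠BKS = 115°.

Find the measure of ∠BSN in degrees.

1. ∠KBS = 26°  [T on ray BK]
2. ∠BSK = 39°  [△KSB]
3. ∠BSN = 39°  [N on ray SK]

∠BSN = 39°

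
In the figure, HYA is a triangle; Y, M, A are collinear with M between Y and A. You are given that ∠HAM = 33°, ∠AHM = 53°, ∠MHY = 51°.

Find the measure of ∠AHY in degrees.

1. ∠AMH = 94°  [△HMA]
2. ∠HAY = 33°  [M on ray AY]
3. ∠HMY = 86°  [linear pair at M on YA]
4. ∠HYM = 43°  [△HYM]
5. ∠AYH = 43°  [M on ray YA]
6. ∠AHY = 104°  [△HYA]

∠AHY = 104°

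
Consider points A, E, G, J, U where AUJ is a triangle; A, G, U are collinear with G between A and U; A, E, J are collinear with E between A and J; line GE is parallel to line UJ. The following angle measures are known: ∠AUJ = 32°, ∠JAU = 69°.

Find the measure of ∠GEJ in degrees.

1. ∠AJU = 79°  [△AUJ]
2. ∠AEG = 79°  [GE∥UJ, corresponding at E]
3. ∠GEJ = 101°  [linear pair at E on AJ]

∠GEJ = 101°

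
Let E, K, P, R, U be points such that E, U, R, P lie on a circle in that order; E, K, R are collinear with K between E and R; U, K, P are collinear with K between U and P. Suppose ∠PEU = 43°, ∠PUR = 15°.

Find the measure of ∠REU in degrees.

1. ∠PRU = 137°  [cyclic EURP, opposite ∠E+∠R]
2. ∠RPU = 28°  [△URP]
3. ∠REU = 28°  [same arc UR]

∠REU = 28°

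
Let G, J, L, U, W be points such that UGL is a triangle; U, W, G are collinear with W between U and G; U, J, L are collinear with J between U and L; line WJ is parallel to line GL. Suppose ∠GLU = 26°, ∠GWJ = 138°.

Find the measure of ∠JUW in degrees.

∠JUW = 112°

1. ∠UJW = 26°  [WJ∥GL, corresponding at J]
2. ∠JWU = 42°  [linear pair at W on UG]
3. ∠JUW = 112°  [△UWJ]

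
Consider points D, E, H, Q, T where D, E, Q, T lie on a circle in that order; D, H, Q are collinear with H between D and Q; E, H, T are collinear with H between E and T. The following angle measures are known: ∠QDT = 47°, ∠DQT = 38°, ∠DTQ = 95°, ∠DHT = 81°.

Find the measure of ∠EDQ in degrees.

1. ∠QET = 47°  [same arc QT]
2. ∠DEQ = 85°  [cyclic DEQT, opposite ∠E+∠T]
3. ∠EHQ = 81°  [vertical angles at H]
4. ∠DQE = 52°  [△EHQ]
5. ∠EDQ = 43°  [△DEQ]

∠EDQ = 43°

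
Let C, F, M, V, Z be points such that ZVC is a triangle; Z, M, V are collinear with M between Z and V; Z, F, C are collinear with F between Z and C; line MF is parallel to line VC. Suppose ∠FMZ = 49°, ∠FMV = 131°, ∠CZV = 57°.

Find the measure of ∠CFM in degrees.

1. ∠CVZ = 49°  [MF∥VC, corresponding at M]
2. ∠VCZ = 74°  [△ZVC]
3. ∠MFZ = 74°  [MF∥VC, corresponding at F]
4. ∠CFM = 106°  [linear pair at F on ZC]

∠CFM = 106°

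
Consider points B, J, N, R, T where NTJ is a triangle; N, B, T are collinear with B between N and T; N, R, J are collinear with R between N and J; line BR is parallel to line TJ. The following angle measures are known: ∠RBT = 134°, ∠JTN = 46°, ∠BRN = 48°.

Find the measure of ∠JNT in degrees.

1. ∠NBR = 46°  [linear pair at B on NT]
2. ∠BNR = 86°  [△NBR]
3. ∠JNT = 86°  [B on NT, R on NJ]

∠JNT = 86°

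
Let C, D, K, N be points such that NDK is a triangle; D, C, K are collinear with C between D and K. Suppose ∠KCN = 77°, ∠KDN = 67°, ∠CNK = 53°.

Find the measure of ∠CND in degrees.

∠CND = 10°

1. ∠DCN = 103°  [linear pair at C on DK]
2. ∠CDN = 67°  [C on ray DK]
3. ∠CND = 10°  [△NDC]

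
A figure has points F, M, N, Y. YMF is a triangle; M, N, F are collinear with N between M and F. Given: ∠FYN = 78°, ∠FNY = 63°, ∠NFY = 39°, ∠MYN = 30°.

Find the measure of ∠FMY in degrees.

∠FMY = 33°

1. ∠MNY = 117°  [linear pair at N on MF]
2. ∠NMY = 33°  [△YMN]
3. ∠FMY = 33°  [N on ray MF]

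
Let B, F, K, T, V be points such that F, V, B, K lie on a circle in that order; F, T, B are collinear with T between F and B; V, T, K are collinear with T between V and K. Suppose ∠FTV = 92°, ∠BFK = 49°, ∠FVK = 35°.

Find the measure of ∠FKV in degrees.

1. ∠BTK = 92°  [vertical angles at T]
2. ∠FTK = 88°  [linear pair at T on FB]
3. ∠FKV = 43°  [△FTK]

∠FKV = 43°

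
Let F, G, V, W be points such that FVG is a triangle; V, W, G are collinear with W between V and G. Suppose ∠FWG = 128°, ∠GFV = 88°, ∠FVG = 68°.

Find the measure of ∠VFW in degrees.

∠VFW = 60°

1. ∠FWV = 52°  [linear pair at W on VG]
2. ∠FVW = 68°  [W on ray VG]
3. ∠VFW = 60°  [△FVW]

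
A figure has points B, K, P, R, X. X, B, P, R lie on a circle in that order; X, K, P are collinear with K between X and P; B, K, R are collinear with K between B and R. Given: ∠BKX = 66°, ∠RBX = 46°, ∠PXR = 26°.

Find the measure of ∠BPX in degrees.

∠BPX = 40°

1. ∠BKP = 114°  [linear pair at K on XP]
2. ∠PBR = 26°  [same arc PR]
3. ∠BPX = 40°  [△BKP]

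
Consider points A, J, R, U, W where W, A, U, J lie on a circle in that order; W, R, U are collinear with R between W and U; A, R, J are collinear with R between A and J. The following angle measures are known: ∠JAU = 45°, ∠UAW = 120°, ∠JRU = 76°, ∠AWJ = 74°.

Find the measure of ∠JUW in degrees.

∠JUW = 75°

1. ∠JWU = 45°  [same arc UJ]
2. ∠UJW = 60°  [cyclic WAUJ, opposite ∠A+∠J]
3. ∠JUW = 75°  [△WUJ]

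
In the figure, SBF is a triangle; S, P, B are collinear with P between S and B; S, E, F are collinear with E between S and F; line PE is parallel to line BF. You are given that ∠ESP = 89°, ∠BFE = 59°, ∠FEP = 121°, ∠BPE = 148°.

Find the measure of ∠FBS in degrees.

1. ∠BSF = 89°  [P on SB, E on SF]
2. ∠BFS = 59°  [E on ray FS]
3. ∠FBS = 32°  [△SBF]

∠FBS = 32°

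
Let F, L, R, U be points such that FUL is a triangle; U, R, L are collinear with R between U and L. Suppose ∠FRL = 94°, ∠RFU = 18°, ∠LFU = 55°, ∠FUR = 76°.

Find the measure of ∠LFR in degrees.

∠LFR = 37°

1. ∠FUL = 76°  [R on ray UL]
2. ∠FLU = 49°  [△FUL]
3. ∠FLR = 49°  [R on ray LU]
4. ∠LFR = 37°  [△FRL]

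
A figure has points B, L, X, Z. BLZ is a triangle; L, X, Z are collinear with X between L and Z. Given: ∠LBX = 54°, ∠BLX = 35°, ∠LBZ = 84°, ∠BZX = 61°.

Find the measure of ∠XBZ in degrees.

1. ∠BXL = 91°  [△BLX]
2. ∠BXZ = 89°  [linear pair at X on LZ]
3. ∠XBZ = 30°  [△BXZ]

∠XBZ = 30°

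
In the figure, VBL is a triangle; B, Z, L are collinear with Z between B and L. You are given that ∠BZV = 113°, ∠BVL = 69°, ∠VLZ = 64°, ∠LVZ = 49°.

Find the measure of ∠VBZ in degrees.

∠VBZ = 47°

1. ∠BLV = 64°  [Z on ray LB]
2. ∠LBV = 47°  [△VBL]
3. ∠VBZ = 47°  [Z on ray BL]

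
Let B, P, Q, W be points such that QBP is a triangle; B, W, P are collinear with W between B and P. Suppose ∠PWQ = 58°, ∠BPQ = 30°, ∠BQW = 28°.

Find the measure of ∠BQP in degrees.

∠BQP = 120°

1. ∠BWQ = 122°  [linear pair at W on BP]
2. ∠QBW = 30°  [△QBW]
3. ∠PBQ = 30°  [W on ray BP]
4. ∠BQP = 120°  [△QBP]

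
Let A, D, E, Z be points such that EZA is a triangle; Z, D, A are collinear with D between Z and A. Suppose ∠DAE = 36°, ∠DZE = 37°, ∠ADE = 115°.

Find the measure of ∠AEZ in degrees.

∠AEZ = 107°

1. ∠EAZ = 36°  [D on ray AZ]
2. ∠AZE = 37°  [D on ray ZA]
3. ∠AEZ = 107°  [△EZA]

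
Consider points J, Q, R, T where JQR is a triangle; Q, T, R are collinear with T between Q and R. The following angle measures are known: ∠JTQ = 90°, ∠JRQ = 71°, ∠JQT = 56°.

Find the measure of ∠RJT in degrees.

∠RJT = 19°

1. ∠JTR = 90°  [linear pair at T on QR]
2. ∠JRT = 71°  [T on ray RQ]
3. ∠RJT = 19°  [△JTR]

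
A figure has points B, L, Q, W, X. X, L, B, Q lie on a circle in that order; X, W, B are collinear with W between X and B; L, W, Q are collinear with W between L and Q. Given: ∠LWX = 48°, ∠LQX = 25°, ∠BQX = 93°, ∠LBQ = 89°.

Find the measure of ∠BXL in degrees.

∠BXL = 68°

1. ∠LBX = 25°  [same arc XL]
2. ∠BLX = 87°  [cyclic XLBQ, opposite ∠L+∠Q]
3. ∠BXL = 68°  [△XLB]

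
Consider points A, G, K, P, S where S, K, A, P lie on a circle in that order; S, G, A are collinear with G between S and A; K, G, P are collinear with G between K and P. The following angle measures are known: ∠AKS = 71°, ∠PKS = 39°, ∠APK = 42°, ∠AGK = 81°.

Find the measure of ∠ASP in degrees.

1. ∠APS = 109°  [cyclic SKAP, opposite ∠K+∠P]
2. ∠PAS = 39°  [same arc SP]
3. ∠ASP = 32°  [△SAP]

∠ASP = 32°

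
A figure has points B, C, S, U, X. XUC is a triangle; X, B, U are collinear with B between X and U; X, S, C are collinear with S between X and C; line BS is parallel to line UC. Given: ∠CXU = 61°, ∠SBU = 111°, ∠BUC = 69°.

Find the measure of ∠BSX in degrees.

1. ∠BXS = 61°  [B on XU, S on XC]
2. ∠SBX = 69°  [linear pair at B on XU]
3. ∠BSX = 50°  [△XBS]

∠BSX = 50°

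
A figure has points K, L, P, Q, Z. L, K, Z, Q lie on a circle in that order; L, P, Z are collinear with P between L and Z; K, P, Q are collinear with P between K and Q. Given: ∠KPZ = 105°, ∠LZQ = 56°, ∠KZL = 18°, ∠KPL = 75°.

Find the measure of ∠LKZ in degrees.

1. ∠LKQ = 56°  [same arc LQ]
2. ∠KLZ = 49°  [△LPK]
3. ∠LKZ = 113°  [△LKZ]

∠LKZ = 113°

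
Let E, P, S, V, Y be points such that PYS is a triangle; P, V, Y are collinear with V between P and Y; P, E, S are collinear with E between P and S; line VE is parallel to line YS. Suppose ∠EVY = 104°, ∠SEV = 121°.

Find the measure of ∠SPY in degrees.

1. ∠EVP = 76°  [linear pair at V on PY]
2. ∠PEV = 59°  [linear pair at E on PS]
3. ∠EPV = 45°  [△PVE]
4. ∠SPY = 45°  [V on PY, E on PS]

∠SPY = 45°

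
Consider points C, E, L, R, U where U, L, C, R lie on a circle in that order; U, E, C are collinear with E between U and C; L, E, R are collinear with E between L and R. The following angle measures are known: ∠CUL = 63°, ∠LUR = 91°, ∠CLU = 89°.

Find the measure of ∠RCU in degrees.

1. ∠CRL = 63°  [same arc LC]
2. ∠LCR = 89°  [cyclic ULCR, opposite ∠U+∠C]
3. ∠CRU = 91°  [cyclic ULCR, opposite ∠L+∠R]
4. ∠CLR = 28°  [△LCR]
5. ∠CUR = 28°  [same arc CR]
6. ∠RCU = 61°  [△UCR]

∠RCU = 61°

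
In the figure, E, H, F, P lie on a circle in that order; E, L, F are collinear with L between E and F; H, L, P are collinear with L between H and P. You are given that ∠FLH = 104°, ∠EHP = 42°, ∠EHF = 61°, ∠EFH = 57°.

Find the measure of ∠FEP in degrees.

1. ∠ELP = 104°  [vertical angles at L]
2. ∠EPH = 57°  [same arc EH]
3. ∠FEP = 19°  [△ELP]

∠FEP = 19°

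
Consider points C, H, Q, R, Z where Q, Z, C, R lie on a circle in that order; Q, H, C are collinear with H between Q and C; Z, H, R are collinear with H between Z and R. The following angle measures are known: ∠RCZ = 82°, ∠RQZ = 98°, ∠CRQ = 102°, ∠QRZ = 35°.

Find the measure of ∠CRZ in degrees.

∠CRZ = 67°

1. ∠CZQ = 78°  [cyclic QZCR, opposite ∠Z+∠R]
2. ∠QCZ = 35°  [same arc QZ]
3. ∠CQZ = 67°  [△QZC]
4. ∠CRZ = 67°  [same arc ZC]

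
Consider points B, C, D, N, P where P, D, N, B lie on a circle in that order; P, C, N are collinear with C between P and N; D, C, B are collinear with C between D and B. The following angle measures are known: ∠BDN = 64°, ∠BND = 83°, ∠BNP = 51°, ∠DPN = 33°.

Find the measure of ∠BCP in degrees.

1. ∠DBN = 33°  [△DNB]
2. ∠BCN = 96°  [△NCB]
3. ∠BCP = 84°  [linear pair at C on PN]

∠BCP = 84°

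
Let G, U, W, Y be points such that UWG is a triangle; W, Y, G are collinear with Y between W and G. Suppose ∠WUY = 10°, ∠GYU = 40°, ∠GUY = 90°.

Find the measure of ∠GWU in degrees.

1. ∠UYW = 140°  [linear pair at Y on WG]
2. ∠UWY = 30°  [△UWY]
3. ∠GWU = 30°  [Y on ray WG]

∠GWU = 30°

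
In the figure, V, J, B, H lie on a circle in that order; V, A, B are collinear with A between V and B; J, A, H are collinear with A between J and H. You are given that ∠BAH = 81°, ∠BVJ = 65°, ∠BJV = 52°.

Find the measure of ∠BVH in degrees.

∠BVH = 18°

1. ∠BHJ = 65°  [same arc JB]
2. ∠BHV = 128°  [cyclic VJBH, opposite ∠J+∠H]
3. ∠HBV = 34°  [△BAH]
4. ∠BVH = 18°  [△VBH]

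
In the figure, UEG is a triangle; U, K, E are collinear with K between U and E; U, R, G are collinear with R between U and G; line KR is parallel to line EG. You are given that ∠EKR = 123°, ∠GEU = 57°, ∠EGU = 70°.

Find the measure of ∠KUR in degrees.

∠KUR = 53°

1. ∠RKU = 57°  [linear pair at K on UE]
2. ∠KRU = 70°  [KR∥EG, corresponding at R]
3. ∠KUR = 53°  [△UKR]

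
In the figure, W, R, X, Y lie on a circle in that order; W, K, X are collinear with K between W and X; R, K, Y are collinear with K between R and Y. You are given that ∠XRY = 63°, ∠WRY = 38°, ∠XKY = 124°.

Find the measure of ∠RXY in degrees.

∠RXY = 99°

1. ∠WXY = 38°  [same arc WY]
2. ∠RYX = 18°  [△XKY]
3. ∠RXY = 99°  [△RXY]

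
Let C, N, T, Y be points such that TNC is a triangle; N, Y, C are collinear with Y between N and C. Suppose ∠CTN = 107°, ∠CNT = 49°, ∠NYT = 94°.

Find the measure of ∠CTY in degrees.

∠CTY = 70°

1. ∠NCT = 24°  [△TNC]
2. ∠CYT = 86°  [linear pair at Y on NC]
3. ∠TCY = 24°  [Y on ray CN]
4. ∠CTY = 70°  [△TYC]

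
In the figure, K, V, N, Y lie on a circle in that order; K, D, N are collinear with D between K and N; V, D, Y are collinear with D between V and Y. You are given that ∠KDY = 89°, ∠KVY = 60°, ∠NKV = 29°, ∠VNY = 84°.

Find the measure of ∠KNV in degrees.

∠KNV = 24°

1. ∠NDV = 89°  [vertical angles at D]
2. ∠NYV = 29°  [same arc VN]
3. ∠NVY = 67°  [△VNY]
4. ∠KNV = 24°  [△VDN]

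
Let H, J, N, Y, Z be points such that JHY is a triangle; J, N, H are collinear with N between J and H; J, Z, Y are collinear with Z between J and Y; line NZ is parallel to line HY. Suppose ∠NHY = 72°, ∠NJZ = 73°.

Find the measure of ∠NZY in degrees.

1. ∠JHY = 72°  [N on ray HJ]
2. ∠HJY = 73°  [N on JH, Z on JY]
3. ∠HYJ = 35°  [△JHY]
4. ∠JZN = 35°  [NZ∥HY, corresponding at Z]
5. ∠NZY = 145°  [linear pair at Z on JY]

∠NZY = 145°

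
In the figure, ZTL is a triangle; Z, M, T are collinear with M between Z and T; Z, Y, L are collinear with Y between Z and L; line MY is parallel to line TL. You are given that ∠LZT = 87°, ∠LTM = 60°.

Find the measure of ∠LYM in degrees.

∠LYM = 147°

1. ∠LTZ = 60°  [M on ray TZ]
2. ∠TLZ = 33°  [△ZTL]
3. ∠MYZ = 33°  [MY∥TL, corresponding at Y]
4. ∠LYM = 147°  [linear pair at Y on ZL]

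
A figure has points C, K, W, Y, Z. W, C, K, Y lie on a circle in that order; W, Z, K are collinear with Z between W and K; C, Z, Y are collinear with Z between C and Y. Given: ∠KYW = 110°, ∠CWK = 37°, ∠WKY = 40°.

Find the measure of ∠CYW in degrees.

1. ∠KCW = 70°  [cyclic WCKY, opposite ∠C+∠Y]
2. ∠CKW = 73°  [△WCK]
3. ∠CYW = 73°  [same arc WC]

∠CYW = 73°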